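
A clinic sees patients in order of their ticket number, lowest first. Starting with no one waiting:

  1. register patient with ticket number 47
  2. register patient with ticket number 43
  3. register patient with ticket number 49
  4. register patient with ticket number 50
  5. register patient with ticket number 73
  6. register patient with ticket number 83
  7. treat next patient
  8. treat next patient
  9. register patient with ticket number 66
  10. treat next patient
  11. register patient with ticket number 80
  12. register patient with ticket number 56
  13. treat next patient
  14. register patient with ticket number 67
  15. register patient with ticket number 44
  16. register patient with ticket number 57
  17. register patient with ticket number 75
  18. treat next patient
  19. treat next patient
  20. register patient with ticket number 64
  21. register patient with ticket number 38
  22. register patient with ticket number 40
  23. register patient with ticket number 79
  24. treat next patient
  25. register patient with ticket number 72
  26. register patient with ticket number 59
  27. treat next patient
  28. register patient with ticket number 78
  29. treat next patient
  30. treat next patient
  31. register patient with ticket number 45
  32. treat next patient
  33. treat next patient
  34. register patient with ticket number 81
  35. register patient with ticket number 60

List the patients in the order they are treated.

insert 47 → {47}
insert 43 → {43, 47}
insert 49 → {43, 47, 49}
insert 50 → {43, 47, 49, 50}
insert 73 → {43, 47, 49, 50, 73}
insert 83 → {43, 47, 49, 50, 73, 83}
treat next patient → 43; now {47, 49, 50, 73, 83}
treat next patient → 47; now {49, 50, 73, 83}
insert 66 → {49, 50, 66, 73, 83}
treat next patient → 49; now {50, 66, 73, 83}
insert 80 → {50, 66, 73, 80, 83}
insert 56 → {50, 56, 66, 73, 80, 83}
treat next patient → 50; now {56, 66, 73, 80, 83}
insert 67 → {56, 66, 67, 73, 80, 83}
insert 44 → {44, 56, 66, 67, 73, 80, 83}
insert 57 → {44, 56, 57, 66, 67, 73, 80, 83}
insert 75 → {44, 56, 57, 66, 67, 73, 75, 80, 83}
treat next patient → 44; now {56, 57, 66, 67, 73, 75, 80, 83}
treat next patient → 56; now {57, 66, 67, 73, 75, 80, 83}
insert 64 → {57, 64, 66, 67, 73, 75, 80, 83}
insert 38 → {38, 57, 64, 66, 67, 73, 75, 80, 83}
insert 40 → {38, 40, 57, 64, 66, 67, 73, 75, 80, 83}
insert 79 → {38, 40, 57, 64, 66, 67, 73, 75, 79, 80, 83}
treat next patient → 38; now {40, 57, 64, 66, 67, 73, 75, 79, 80, 83}
insert 72 → {40, 57, 64, 66, 67, 72, 73, 75, 79, 80, 83}
insert 59 → {40, 57, 59, 64, 66, 67, 72, 73, 75, 79, 80, 83}
treat next patient → 40; now {57, 59, 64, 66, 67, 72, 73, 75, 79, 80, 83}
insert 78 → {57, 59, 64, 66, 67, 72, 73, 75, 78, 79, 80, 83}
treat next patient → 57; now {59, 64, 66, 67, 72, 73, 75, 78, 79, 80, 83}
treat next patient → 59; now {64, 66, 67, 72, 73, 75, 78, 79, 80, 83}
insert 45 → {45, 64, 66, 67, 72, 73, 75, 78, 79, 80, 83}
treat next patient → 45; now {64, 66, 67, 72, 73, 75, 78, 79, 80, 83}
treat next patient → 64; now {66, 67, 72, 73, 75, 78, 79, 80, 83}
insert 81 → {66, 67, 72, 73, 75, 78, 79, 80, 81, 83}
insert 60 → {60, 66, 67, 72, 73, 75, 78, 79, 80, 81, 83}

43 → 47 → 49 → 50 → 44 → 56 → 38 → 40 → 57 → 59 → 45 → 64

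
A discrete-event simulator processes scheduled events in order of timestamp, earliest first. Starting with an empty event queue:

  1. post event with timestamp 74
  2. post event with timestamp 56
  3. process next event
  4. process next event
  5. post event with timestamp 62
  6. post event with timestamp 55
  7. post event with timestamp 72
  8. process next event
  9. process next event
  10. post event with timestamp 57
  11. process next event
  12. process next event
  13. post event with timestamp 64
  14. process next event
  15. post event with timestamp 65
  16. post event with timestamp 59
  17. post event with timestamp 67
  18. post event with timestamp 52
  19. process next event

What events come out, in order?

[56, 74, 55, 62, 57, 72, 64, 52]

insert 74 → {74}
insert 56 → {56, 74}
process next event → 56; now {74}
process next event → 74; now {}
insert 62 → {62}
insert 55 → {55, 62}
insert 72 → {55, 62, 72}
process next event → 55; now {62, 72}
process next event → 62; now {72}
insert 57 → {57, 72}
process next event → 57; now {72}
process next event → 72; now {}
insert 64 → {64}
process next event → 64; now {}
insert 65 → {65}
insert 59 → {59, 65}
insert 67 → {59, 65, 67}
insert 52 → {52, 59, 65, 67}
process next event → 52; now {59, 65, 67}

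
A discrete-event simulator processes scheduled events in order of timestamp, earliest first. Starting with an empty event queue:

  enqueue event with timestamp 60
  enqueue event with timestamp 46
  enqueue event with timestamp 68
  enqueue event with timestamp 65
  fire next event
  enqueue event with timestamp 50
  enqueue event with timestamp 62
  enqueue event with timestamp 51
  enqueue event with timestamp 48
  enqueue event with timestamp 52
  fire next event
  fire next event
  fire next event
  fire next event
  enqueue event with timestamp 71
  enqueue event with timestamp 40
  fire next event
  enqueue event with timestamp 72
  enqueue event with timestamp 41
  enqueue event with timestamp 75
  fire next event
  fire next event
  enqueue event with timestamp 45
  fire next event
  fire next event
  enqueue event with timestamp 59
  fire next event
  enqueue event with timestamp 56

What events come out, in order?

insert 60 → {60}
insert 46 → {46, 60}
insert 68 → {46, 60, 68}
insert 65 → {46, 60, 65, 68}
fire next event → 46; now {60, 65, 68}
insert 50 → {50, 60, 65, 68}
insert 62 → {50, 60, 62, 65, 68}
insert 51 → {50, 51, 60, 62, 65, 68}
insert 48 → {48, 50, 51, 60, 62, 65, 68}
insert 52 → {48, 50, 51, 52, 60, 62, 65, 68}
fire next event → 48; now {50, 51, 52, 60, 62, 65, 68}
fire next event → 50; now {51, 52, 60, 62, 65, 68}
fire next event → 51; now {52, 60, 62, 65, 68}
fire next event → 52; now {60, 62, 65, 68}
insert 71 → {60, 62, 65, 68, 71}
insert 40 → {40, 60, 62, 65, 68, 71}
fire next event → 40; now {60, 62, 65, 68, 71}
insert 72 → {60, 62, 65, 68, 71, 72}
insert 41 → {41, 60, 62, 65, 68, 71, 72}
insert 75 → {41, 60, 62, 65, 68, 71, 72, 75}
fire next event → 41; now {60, 62, 65, 68, 71, 72, 75}
fire next event → 60; now {62, 65, 68, 71, 72, 75}
insert 45 → {45, 62, 65, 68, 71, 72, 75}
fire next event → 45; now {62, 65, 68, 71, 72, 75}
fire next event → 62; now {65, 68, 71, 72, 75}
insert 59 → {59, 65, 68, 71, 72, 75}
fire next event → 59; now {65, 68, 71, 72, 75}
insert 56 → {56, 65, 68, 71, 72, 75}

46, 48, 50, 51, 52, 40, 41, 60, 45, 62, 59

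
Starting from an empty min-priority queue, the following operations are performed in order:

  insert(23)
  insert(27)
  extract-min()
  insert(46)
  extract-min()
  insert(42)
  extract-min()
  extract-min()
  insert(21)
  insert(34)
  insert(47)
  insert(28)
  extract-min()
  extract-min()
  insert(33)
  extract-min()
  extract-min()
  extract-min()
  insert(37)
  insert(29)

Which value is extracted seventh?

insert 23 → {23}
insert 27 → {23, 27}
extract-min → 23; now {27}
insert 46 → {27, 46}
extract-min → 27; now {46}
insert 42 → {42, 46}
extract-min → 42; now {46}
extract-min → 46; now {}
insert 21 → {21}
insert 34 → {21, 34}
insert 47 → {21, 34, 47}
insert 28 → {21, 28, 34, 47}
extract-min → 21; now {28, 34, 47}
extract-min → 28; now {34, 47}
insert 33 → {33, 34, 47}
extract-min → 33; now {34, 47}
extract-min → 34; now {47}
extract-min → 47; now {}
insert 37 → {37}
insert 29 → {29, 37}

33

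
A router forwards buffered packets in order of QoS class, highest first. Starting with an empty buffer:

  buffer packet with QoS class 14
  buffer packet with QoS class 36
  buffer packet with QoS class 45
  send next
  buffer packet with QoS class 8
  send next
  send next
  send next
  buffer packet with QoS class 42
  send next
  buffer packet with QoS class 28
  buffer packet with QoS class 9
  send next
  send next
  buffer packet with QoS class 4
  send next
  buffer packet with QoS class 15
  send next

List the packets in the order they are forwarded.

45, 36, 14, 8, 42, 28, 9, 4, 15

insert 14 → {14}
insert 36 → {36, 14}
insert 45 → {45, 36, 14}
send next → 45; now {36, 14}
insert 8 → {36, 14, 8}
send next → 36; now {14, 8}
send next → 14; now {8}
send next → 8; now {}
insert 42 → {42}
send next → 42; now {}
insert 28 → {28}
insert 9 → {28, 9}
send next → 28; now {9}
send next → 9; now {}
insert 4 → {4}
send next → 4; now {}
insert 15 → {15}
send next → 15; now {}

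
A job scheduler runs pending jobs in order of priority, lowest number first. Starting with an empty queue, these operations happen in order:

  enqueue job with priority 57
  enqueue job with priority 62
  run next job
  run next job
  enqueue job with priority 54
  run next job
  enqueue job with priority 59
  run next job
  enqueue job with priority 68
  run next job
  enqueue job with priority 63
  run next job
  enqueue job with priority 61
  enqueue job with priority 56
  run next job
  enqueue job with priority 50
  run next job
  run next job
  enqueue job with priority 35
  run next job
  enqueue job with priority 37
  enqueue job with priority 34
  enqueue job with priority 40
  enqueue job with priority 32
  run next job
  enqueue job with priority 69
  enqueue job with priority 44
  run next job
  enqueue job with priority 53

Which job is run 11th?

insert 57 → {57}
insert 62 → {57, 62}
run next job → 57; now {62}
run next job → 62; now {}
insert 54 → {54}
run next job → 54; now {}
insert 59 → {59}
run next job → 59; now {}
insert 68 → {68}
run next job → 68; now {}
insert 63 → {63}
run next job → 63; now {}
insert 61 → {61}
insert 56 → {56, 61}
run next job → 56; now {61}
insert 50 → {50, 61}
run next job → 50; now {61}
run next job → 61; now {}
insert 35 → {35}
run next job → 35; now {}
insert 37 → {37}
insert 34 → {34, 37}
insert 40 → {34, 37, 40}
insert 32 → {32, 34, 37, 40}
run next job → 32; now {34, 37, 40}
insert 69 → {34, 37, 40, 69}
insert 44 → {34, 37, 40, 44, 69}
run next job → 34; now {37, 40, 44, 69}
insert 53 → {37, 40, 44, 53, 69}

32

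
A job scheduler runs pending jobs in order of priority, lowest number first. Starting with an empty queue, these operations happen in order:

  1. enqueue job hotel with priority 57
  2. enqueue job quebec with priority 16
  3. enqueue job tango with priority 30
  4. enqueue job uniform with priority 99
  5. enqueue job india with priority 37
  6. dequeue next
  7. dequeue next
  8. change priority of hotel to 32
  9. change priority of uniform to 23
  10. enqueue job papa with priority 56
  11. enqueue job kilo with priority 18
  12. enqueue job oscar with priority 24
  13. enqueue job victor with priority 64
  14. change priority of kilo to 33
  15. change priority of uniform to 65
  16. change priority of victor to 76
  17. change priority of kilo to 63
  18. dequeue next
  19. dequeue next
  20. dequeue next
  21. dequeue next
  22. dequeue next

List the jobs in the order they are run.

add hotel (priority 57) → {hotel:57}
add quebec (priority 16) → {quebec:16, hotel:57}
add tango (priority 30) → {quebec:16, tango:30, hotel:57}
add uniform (priority 99) → {quebec:16, tango:30, hotel:57, uniform:99}
add india (priority 37) → {quebec:16, tango:30, india:37, hotel:57, uniform:99}
dequeue next → quebec; now {tango:30, india:37, hotel:57, uniform:99}
dequeue next → tango; now {india:37, hotel:57, uniform:99}
update hotel to priority 32 → {hotel:32, india:37, uniform:99}
update uniform to priority 23 → {uniform:23, hotel:32, india:37}
add papa (priority 56) → {uniform:23, hotel:32, india:37, papa:56}
add kilo (priority 18) → {kilo:18, uniform:23, hotel:32, india:37, papa:56}
add oscar (priority 24) → {kilo:18, uniform:23, oscar:24, hotel:32, india:37, papa:56}
add victor (priority 64) → {kilo:18, uniform:23, oscar:24, hotel:32, india:37, papa:56, victor:64}
update kilo to priority 33 → {uniform:23, oscar:24, hotel:32, kilo:33, india:37, papa:56, victor:64}
update uniform to priority 65 → {oscar:24, hotel:32, kilo:33, india:37, papa:56, victor:64, uniform:65}
update victor to priority 76 → {oscar:24, hotel:32, kilo:33, india:37, papa:56, uniform:65, victor:76}
update kilo to priority 63 → {oscar:24, hotel:32, india:37, papa:56, kilo:63, uniform:65, victor:76}
dequeue next → oscar; now {hotel:32, india:37, papa:56, kilo:63, uniform:65, victor:76}
dequeue next → hotel; now {india:37, papa:56, kilo:63, uniform:65, victor:76}
dequeue next → india; now {papa:56, kilo:63, uniform:65, victor:76}
dequeue next → papa; now {kilo:63, uniform:65, victor:76}
dequeue next → kilo; now {uniform:65, victor:76}

quebec, tango, oscar, hotel, india, papa, kilo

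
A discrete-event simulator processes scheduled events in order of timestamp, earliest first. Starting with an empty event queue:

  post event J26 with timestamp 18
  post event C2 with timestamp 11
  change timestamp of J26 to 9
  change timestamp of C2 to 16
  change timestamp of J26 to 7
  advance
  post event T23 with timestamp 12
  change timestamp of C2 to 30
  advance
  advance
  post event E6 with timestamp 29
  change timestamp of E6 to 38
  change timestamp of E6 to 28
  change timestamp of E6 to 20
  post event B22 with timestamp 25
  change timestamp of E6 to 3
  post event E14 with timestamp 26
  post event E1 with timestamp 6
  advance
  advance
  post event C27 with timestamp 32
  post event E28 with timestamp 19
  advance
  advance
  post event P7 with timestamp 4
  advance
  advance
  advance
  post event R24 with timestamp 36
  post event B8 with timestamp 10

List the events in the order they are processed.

add J26 (timestamp 18) → {J26:18}
add C2 (timestamp 11) → {C2:11, J26:18}
update J26 to timestamp 9 → {J26:9, C2:11}
update C2 to timestamp 16 → {J26:9, C2:16}
update J26 to timestamp 7 → {J26:7, C2:16}
advance → J26; now {C2:16}
add T23 (timestamp 12) → {T23:12, C2:16}
update C2 to timestamp 30 → {T23:12, C2:30}
advance → T23; now {C2:30}
advance → C2; now {}
add E6 (timestamp 29) → {E6:29}
update E6 to timestamp 38 → {E6:38}
update E6 to timestamp 28 → {E6:28}
update E6 to timestamp 20 → {E6:20}
add B22 (timestamp 25) → {E6:20, B22:25}
update E6 to timestamp 3 → {E6:3, B22:25}
add E14 (timestamp 26) → {E6:3, B22:25, E14:26}
add E1 (timestamp 6) → {E6:3, E1:6, B22:25, E14:26}
advance → E6; now {E1:6, B22:25, E14:26}
advance → E1; now {B22:25, E14:26}
add C27 (timestamp 32) → {B22:25, E14:26, C27:32}
add E28 (timestamp 19) → {E28:19, B22:25, E14:26, C27:32}
advance → E28; now {B22:25, E14:26, C27:32}
advance → B22; now {E14:26, C27:32}
add P7 (timestamp 4) → {P7:4, E14:26, C27:32}
advance → P7; now {E14:26, C27:32}
advance → E14; now {C27:32}
advance → C27; now {}
add R24 (timestamp 36) → {R24:36}
add B8 (timestamp 10) → {B8:10, R24:36}

J26, T23, C2, E6, E1, E28, B22, P7, E14, C27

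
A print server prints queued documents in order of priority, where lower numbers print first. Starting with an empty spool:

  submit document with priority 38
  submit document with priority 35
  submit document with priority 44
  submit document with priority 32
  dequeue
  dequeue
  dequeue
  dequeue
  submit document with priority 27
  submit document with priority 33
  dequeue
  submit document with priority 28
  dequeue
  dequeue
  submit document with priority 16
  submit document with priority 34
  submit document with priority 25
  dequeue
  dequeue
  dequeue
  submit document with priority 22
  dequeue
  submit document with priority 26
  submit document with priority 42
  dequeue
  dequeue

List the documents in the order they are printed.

insert 38 → {38}
insert 35 → {35, 38}
insert 44 → {35, 38, 44}
insert 32 → {32, 35, 38, 44}
dequeue → 32; now {35, 38, 44}
dequeue → 35; now {38, 44}
dequeue → 38; now {44}
dequeue → 44; now {}
insert 27 → {27}
insert 33 → {27, 33}
dequeue → 27; now {33}
insert 28 → {28, 33}
dequeue → 28; now {33}
dequeue → 33; now {}
insert 16 → {16}
insert 34 → {16, 34}
insert 25 → {16, 25, 34}
dequeue → 16; now {25, 34}
dequeue → 25; now {34}
dequeue → 34; now {}
insert 22 → {22}
dequeue → 22; now {}
insert 26 → {26}
insert 42 → {26, 42}
dequeue → 26; now {42}
dequeue → 42; now {}

32, 35, 38, 44, 27, 28, 33, 16, 25, 34, 22, 26, 42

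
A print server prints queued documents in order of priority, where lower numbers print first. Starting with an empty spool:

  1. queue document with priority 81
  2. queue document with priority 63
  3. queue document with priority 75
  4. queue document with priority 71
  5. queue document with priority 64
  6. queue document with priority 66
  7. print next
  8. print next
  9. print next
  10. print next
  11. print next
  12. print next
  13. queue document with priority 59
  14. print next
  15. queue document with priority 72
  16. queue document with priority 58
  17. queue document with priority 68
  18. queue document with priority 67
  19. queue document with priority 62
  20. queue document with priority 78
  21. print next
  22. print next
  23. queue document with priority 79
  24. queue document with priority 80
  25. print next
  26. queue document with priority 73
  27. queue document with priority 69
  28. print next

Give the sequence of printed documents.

63 → 64 → 66 → 71 → 75 → 81 → 59 → 58 → 62 → 67 → 68

insert 81 → {81}
insert 63 → {63, 81}
insert 75 → {63, 75, 81}
insert 71 → {63, 71, 75, 81}
insert 64 → {63, 64, 71, 75, 81}
insert 66 → {63, 64, 66, 71, 75, 81}
print next → 63; now {64, 66, 71, 75, 81}
print next → 64; now {66, 71, 75, 81}
print next → 66; now {71, 75, 81}
print next → 71; now {75, 81}
print next → 75; now {81}
print next → 81; now {}
insert 59 → {59}
print next → 59; now {}
insert 72 → {72}
insert 58 → {58, 72}
insert 68 → {58, 68, 72}
insert 67 → {58, 67, 68, 72}
insert 62 → {58, 62, 67, 68, 72}
insert 78 → {58, 62, 67, 68, 72, 78}
print next → 58; now {62, 67, 68, 72, 78}
print next → 62; now {67, 68, 72, 78}
insert 79 → {67, 68, 72, 78, 79}
insert 80 → {67, 68, 72, 78, 79, 80}
print next → 67; now {68, 72, 78, 79, 80}
insert 73 → {68, 72, 73, 78, 79, 80}
insert 69 → {68, 69, 72, 73, 78, 79, 80}
print next → 68; now {69, 72, 73, 78, 79, 80}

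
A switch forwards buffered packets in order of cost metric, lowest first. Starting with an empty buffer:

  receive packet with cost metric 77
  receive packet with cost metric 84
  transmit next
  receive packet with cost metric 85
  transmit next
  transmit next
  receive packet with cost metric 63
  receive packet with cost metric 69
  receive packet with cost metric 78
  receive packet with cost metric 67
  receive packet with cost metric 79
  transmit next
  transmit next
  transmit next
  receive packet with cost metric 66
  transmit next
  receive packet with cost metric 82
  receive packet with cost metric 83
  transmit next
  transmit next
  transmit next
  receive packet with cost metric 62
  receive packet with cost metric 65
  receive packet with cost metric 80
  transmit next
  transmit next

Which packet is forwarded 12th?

insert 77 → {77}
insert 84 → {77, 84}
transmit next → 77; now {84}
insert 85 → {84, 85}
transmit next → 84; now {85}
transmit next → 85; now {}
insert 63 → {63}
insert 69 → {63, 69}
insert 78 → {63, 69, 78}
insert 67 → {63, 67, 69, 78}
insert 79 → {63, 67, 69, 78, 79}
transmit next → 63; now {67, 69, 78, 79}
transmit next → 67; now {69, 78, 79}
transmit next → 69; now {78, 79}
insert 66 → {66, 78, 79}
transmit next → 66; now {78, 79}
insert 82 → {78, 79, 82}
insert 83 → {78, 79, 82, 83}
transmit next → 78; now {79, 82, 83}
transmit next → 79; now {82, 83}
transmit next → 82; now {83}
insert 62 → {62, 83}
insert 65 → {62, 65, 83}
insert 80 → {62, 65, 80, 83}
transmit next → 62; now {65, 80, 83}
transmit next → 65; now {80, 83}

65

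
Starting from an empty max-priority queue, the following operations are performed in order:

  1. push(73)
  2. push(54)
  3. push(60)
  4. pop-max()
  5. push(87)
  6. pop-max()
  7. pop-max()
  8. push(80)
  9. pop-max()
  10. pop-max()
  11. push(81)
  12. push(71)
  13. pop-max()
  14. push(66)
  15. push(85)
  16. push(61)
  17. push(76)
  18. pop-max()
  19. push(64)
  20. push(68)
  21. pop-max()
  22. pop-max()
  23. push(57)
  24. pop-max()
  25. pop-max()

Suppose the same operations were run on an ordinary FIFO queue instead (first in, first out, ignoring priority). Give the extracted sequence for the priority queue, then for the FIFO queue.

insert 73 → {73}
insert 54 → {73, 54}
insert 60 → {73, 60, 54}
pop-max → 73; now {60, 54}
insert 87 → {87, 60, 54}
pop-max → 87; now {60, 54}
pop-max → 60; now {54}
insert 80 → {80, 54}
pop-max → 80; now {54}
pop-max → 54; now {}
insert 81 → {81}
insert 71 → {81, 71}
pop-max → 81; now {71}
insert 66 → {71, 66}
insert 85 → {85, 71, 66}
insert 61 → {85, 71, 66, 61}
insert 76 → {85, 76, 71, 66, 61}
pop-max → 85; now {76, 71, 66, 61}
insert 64 → {76, 71, 66, 64, 61}
insert 68 → {76, 71, 68, 66, 64, 61}
pop-max → 76; now {71, 68, 66, 64, 61}
pop-max → 71; now {68, 66, 64, 61}
insert 57 → {68, 66, 64, 61, 57}
pop-max → 68; now {66, 64, 61, 57}
pop-max → 66; now {64, 61, 57}

priority queue: 73 → 87 → 60 → 80 → 54 → 81 → 85 → 76 → 71 → 68 → 66; FIFO queue: [73, 54, 60, 87, 80, 81, 71, 66, 85, 61, 76]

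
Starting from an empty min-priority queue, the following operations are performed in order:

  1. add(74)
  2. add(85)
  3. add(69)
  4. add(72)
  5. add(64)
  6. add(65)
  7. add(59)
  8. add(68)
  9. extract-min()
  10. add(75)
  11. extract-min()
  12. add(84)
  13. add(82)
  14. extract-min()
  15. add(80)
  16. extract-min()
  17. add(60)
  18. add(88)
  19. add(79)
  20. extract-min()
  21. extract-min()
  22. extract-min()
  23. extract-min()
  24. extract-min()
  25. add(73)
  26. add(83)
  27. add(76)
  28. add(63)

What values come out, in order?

insert 74 → {74}
insert 85 → {74, 85}
insert 69 → {69, 74, 85}
insert 72 → {69, 72, 74, 85}
insert 64 → {64, 69, 72, 74, 85}
insert 65 → {64, 65, 69, 72, 74, 85}
insert 59 → {59, 64, 65, 69, 72, 74, 85}
insert 68 → {59, 64, 65, 68, 69, 72, 74, 85}
extract-min → 59; now {64, 65, 68, 69, 72, 74, 85}
insert 75 → {64, 65, 68, 69, 72, 74, 75, 85}
extract-min → 64; now {65, 68, 69, 72, 74, 75, 85}
insert 84 → {65, 68, 69, 72, 74, 75, 84, 85}
insert 82 → {65, 68, 69, 72, 74, 75, 82, 84, 85}
extract-min → 65; now {68, 69, 72, 74, 75, 82, 84, 85}
insert 80 → {68, 69, 72, 74, 75, 80, 82, 84, 85}
extract-min → 68; now {69, 72, 74, 75, 80, 82, 84, 85}
insert 60 → {60, 69, 72, 74, 75, 80, 82, 84, 85}
insert 88 → {60, 69, 72, 74, 75, 80, 82, 84, 85, 88}
insert 79 → {60, 69, 72, 74, 75, 79, 80, 82, 84, 85, 88}
extract-min → 60; now {69, 72, 74, 75, 79, 80, 82, 84, 85, 88}
extract-min → 69; now {72, 74, 75, 79, 80, 82, 84, 85, 88}
extract-min → 72; now {74, 75, 79, 80, 82, 84, 85, 88}
extract-min → 74; now {75, 79, 80, 82, 84, 85, 88}
extract-min → 75; now {79, 80, 82, 84, 85, 88}
insert 73 → {73, 79, 80, 82, 84, 85, 88}
insert 83 → {73, 79, 80, 82, 83, 84, 85, 88}
insert 76 → {73, 76, 79, 80, 82, 83, 84, 85, 88}
insert 63 → {63, 73, 76, 79, 80, 82, 83, 84, 85, 88}

59 → 64 → 65 → 68 → 60 → 69 → 72 → 74 → 75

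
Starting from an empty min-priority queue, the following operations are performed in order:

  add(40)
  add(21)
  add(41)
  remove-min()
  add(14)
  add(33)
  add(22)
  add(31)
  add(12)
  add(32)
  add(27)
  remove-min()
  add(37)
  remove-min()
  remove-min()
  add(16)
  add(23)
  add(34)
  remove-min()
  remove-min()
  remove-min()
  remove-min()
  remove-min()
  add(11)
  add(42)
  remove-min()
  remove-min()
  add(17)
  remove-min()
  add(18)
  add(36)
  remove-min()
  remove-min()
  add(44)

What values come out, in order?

[21, 12, 14, 22, 16, 23, 27, 31, 32, 11, 33, 17, 18, 34]

insert 40 → {40}
insert 21 → {21, 40}
insert 41 → {21, 40, 41}
remove-min → 21; now {40, 41}
insert 14 → {14, 40, 41}
insert 33 → {14, 33, 40, 41}
insert 22 → {14, 22, 33, 40, 41}
insert 31 → {14, 22, 31, 33, 40, 41}
insert 12 → {12, 14, 22, 31, 33, 40, 41}
insert 32 → {12, 14, 22, 31, 32, 33, 40, 41}
insert 27 → {12, 14, 22, 27, 31, 32, 33, 40, 41}
remove-min → 12; now {14, 22, 27, 31, 32, 33, 40, 41}
insert 37 → {14, 22, 27, 31, 32, 33, 37, 40, 41}
remove-min → 14; now {22, 27, 31, 32, 33, 37, 40, 41}
remove-min → 22; now {27, 31, 32, 33, 37, 40, 41}
insert 16 → {16, 27, 31, 32, 33, 37, 40, 41}
insert 23 → {16, 23, 27, 31, 32, 33, 37, 40, 41}
insert 34 → {16, 23, 27, 31, 32, 33, 34, 37, 40, 41}
remove-min → 16; now {23, 27, 31, 32, 33, 34, 37, 40, 41}
remove-min → 23; now {27, 31, 32, 33, 34, 37, 40, 41}
remove-min → 27; now {31, 32, 33, 34, 37, 40, 41}
remove-min → 31; now {32, 33, 34, 37, 40, 41}
remove-min → 32; now {33, 34, 37, 40, 41}
insert 11 → {11, 33, 34, 37, 40, 41}
insert 42 → {11, 33, 34, 37, 40, 41, 42}
remove-min → 11; now {33, 34, 37, 40, 41, 42}
remove-min → 33; now {34, 37, 40, 41, 42}
insert 17 → {17, 34, 37, 40, 41, 42}
remove-min → 17; now {34, 37, 40, 41, 42}
insert 18 → {18, 34, 37, 40, 41, 42}
insert 36 → {18, 34, 36, 37, 40, 41, 42}
remove-min → 18; now {34, 36, 37, 40, 41, 42}
remove-min → 34; now {36, 37, 40, 41, 42}
insert 44 → {36, 37, 40, 41, 42, 44}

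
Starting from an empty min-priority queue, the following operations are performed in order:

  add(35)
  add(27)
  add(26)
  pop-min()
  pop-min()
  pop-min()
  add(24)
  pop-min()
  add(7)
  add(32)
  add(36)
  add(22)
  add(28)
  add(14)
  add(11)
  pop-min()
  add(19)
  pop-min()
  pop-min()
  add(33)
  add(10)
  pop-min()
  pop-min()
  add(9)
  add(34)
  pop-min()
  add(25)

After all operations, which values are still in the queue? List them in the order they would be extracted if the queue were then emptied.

22 → 25 → 28 → 32 → 33 → 34 → 36

insert 35 → {35}
insert 27 → {27, 35}
insert 26 → {26, 27, 35}
pop-min → 26; now {27, 35}
pop-min → 27; now {35}
pop-min → 35; now {}
insert 24 → {24}
pop-min → 24; now {}
insert 7 → {7}
insert 32 → {7, 32}
insert 36 → {7, 32, 36}
insert 22 → {7, 22, 32, 36}
insert 28 → {7, 22, 28, 32, 36}
insert 14 → {7, 14, 22, 28, 32, 36}
insert 11 → {7, 11, 14, 22, 28, 32, 36}
pop-min → 7; now {11, 14, 22, 28, 32, 36}
insert 19 → {11, 14, 19, 22, 28, 32, 36}
pop-min → 11; now {14, 19, 22, 28, 32, 36}
pop-min → 14; now {19, 22, 28, 32, 36}
insert 33 → {19, 22, 28, 32, 33, 36}
insert 10 → {10, 19, 22, 28, 32, 33, 36}
pop-min → 10; now {19, 22, 28, 32, 33, 36}
pop-min → 19; now {22, 28, 32, 33, 36}
insert 9 → {9, 22, 28, 32, 33, 36}
insert 34 → {9, 22, 28, 32, 33, 34, 36}
pop-min → 9; now {22, 28, 32, 33, 34, 36}
insert 25 → {22, 25, 28, 32, 33, 34, 36}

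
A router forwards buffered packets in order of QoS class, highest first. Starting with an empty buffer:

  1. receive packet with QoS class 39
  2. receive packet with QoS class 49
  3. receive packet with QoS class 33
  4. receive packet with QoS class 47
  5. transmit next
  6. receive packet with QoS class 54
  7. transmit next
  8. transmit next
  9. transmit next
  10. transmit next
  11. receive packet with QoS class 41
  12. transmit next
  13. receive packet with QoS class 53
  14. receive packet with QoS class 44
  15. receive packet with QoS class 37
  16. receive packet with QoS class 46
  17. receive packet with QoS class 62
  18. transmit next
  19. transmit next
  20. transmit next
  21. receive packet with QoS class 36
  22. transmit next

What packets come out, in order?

insert 39 → {39}
insert 49 → {49, 39}
insert 33 → {49, 39, 33}
insert 47 → {49, 47, 39, 33}
transmit next → 49; now {47, 39, 33}
insert 54 → {54, 47, 39, 33}
transmit next → 54; now {47, 39, 33}
transmit next → 47; now {39, 33}
transmit next → 39; now {33}
transmit next → 33; now {}
insert 41 → {41}
transmit next → 41; now {}
insert 53 → {53}
insert 44 → {53, 44}
insert 37 → {53, 44, 37}
insert 46 → {53, 46, 44, 37}
insert 62 → {62, 53, 46, 44, 37}
transmit next → 62; now {53, 46, 44, 37}
transmit next → 53; now {46, 44, 37}
transmit next → 46; now {44, 37}
insert 36 → {44, 37, 36}
transmit next → 44; now {37, 36}

49, 54, 47, 39, 33, 41, 62, 53, 46, 44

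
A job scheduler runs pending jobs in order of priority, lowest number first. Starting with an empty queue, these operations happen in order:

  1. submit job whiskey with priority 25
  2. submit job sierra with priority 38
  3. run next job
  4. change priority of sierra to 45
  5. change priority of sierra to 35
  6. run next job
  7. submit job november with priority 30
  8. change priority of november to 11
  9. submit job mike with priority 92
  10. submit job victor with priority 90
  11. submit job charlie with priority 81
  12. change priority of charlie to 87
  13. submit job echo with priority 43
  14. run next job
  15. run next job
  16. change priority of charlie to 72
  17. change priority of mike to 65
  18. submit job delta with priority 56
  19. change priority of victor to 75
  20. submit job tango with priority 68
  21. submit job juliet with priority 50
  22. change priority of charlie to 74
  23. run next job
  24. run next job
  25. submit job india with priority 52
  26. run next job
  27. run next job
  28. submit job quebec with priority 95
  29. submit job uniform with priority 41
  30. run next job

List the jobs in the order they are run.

add whiskey (priority 25) → {whiskey:25}
add sierra (priority 38) → {whiskey:25, sierra:38}
run next job → whiskey; now {sierra:38}
update sierra to priority 45 → {sierra:45}
update sierra to priority 35 → {sierra:35}
run next job → sierra; now {}
add november (priority 30) → {november:30}
update november to priority 11 → {november:11}
add mike (priority 92) → {november:11, mike:92}
add victor (priority 90) → {november:11, victor:90, mike:92}
add charlie (priority 81) → {november:11, charlie:81, victor:90, mike:92}
update charlie to priority 87 → {november:11, charlie:87, victor:90, mike:92}
add echo (priority 43) → {november:11, echo:43, charlie:87, victor:90, mike:92}
run next job → november; now {echo:43, charlie:87, victor:90, mike:92}
run next job → echo; now {charlie:87, victor:90, mike:92}
update charlie to priority 72 → {charlie:72, victor:90, mike:92}
update mike to priority 65 → {mike:65, charlie:72, victor:90}
add delta (priority 56) → {delta:56, mike:65, charlie:72, victor:90}
update victor to priority 75 → {delta:56, mike:65, charlie:72, victor:75}
add tango (priority 68) → {delta:56, mike:65, tango:68, charlie:72, victor:75}
add juliet (priority 50) → {juliet:50, delta:56, mike:65, tango:68, charlie:72, victor:75}
update charlie to priority 74 → {juliet:50, delta:56, mike:65, tango:68, charlie:74, victor:75}
run next job → juliet; now {delta:56, mike:65, tango:68, charlie:74, victor:75}
run next job → delta; now {mike:65, tango:68, charlie:74, victor:75}
add india (priority 52) → {india:52, mike:65, tango:68, charlie:74, victor:75}
run next job → india; now {mike:65, tango:68, charlie:74, victor:75}
run next job → mike; now {tango:68, charlie:74, victor:75}
add quebec (priority 95) → {tango:68, charlie:74, victor:75, quebec:95}
add uniform (priority 41) → {uniform:41, tango:68, charlie:74, victor:75, quebec:95}
run next job → uniform; now {tango:68, charlie:74, victor:75, quebec:95}

whiskey, sierra, november, echo, juliet, delta, india, mike, uniform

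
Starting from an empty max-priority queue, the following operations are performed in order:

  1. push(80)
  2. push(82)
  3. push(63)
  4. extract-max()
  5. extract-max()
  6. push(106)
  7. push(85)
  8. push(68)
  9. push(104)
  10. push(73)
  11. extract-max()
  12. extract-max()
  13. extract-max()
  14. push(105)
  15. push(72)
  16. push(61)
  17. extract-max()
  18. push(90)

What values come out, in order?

insert 80 → {80}
insert 82 → {82, 80}
insert 63 → {82, 80, 63}
extract-max → 82; now {80, 63}
extract-max → 80; now {63}
insert 106 → {106, 63}
insert 85 → {106, 85, 63}
insert 68 → {106, 85, 68, 63}
insert 104 → {106, 104, 85, 68, 63}
insert 73 → {106, 104, 85, 73, 68, 63}
extract-max → 106; now {104, 85, 73, 68, 63}
extract-max → 104; now {85, 73, 68, 63}
extract-max → 85; now {73, 68, 63}
insert 105 → {105, 73, 68, 63}
insert 72 → {105, 73, 72, 68, 63}
insert 61 → {105, 73, 72, 68, 63, 61}
extract-max → 105; now {73, 72, 68, 63, 61}
insert 90 → {90, 73, 72, 68, 63, 61}

82 → 80 → 106 → 104 → 85 → 105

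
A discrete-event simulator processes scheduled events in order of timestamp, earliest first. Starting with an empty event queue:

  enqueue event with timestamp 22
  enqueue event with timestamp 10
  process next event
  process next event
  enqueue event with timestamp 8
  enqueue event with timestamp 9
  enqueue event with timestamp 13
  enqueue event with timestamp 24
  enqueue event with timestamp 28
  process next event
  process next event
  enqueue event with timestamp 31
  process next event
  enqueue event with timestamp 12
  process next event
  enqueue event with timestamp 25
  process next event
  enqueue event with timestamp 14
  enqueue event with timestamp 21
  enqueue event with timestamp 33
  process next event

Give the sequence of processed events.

10, 22, 8, 9, 13, 12, 24, 14

insert 22 → {22}
insert 10 → {10, 22}
process next event → 10; now {22}
process next event → 22; now {}
insert 8 → {8}
insert 9 → {8, 9}
insert 13 → {8, 9, 13}
insert 24 → {8, 9, 13, 24}
insert 28 → {8, 9, 13, 24, 28}
process next event → 8; now {9, 13, 24, 28}
process next event → 9; now {13, 24, 28}
insert 31 → {13, 24, 28, 31}
process next event → 13; now {24, 28, 31}
insert 12 → {12, 24, 28, 31}
process next event → 12; now {24, 28, 31}
insert 25 → {24, 25, 28, 31}
process next event → 24; now {25, 28, 31}
insert 14 → {14, 25, 28, 31}
insert 21 → {14, 21, 25, 28, 31}
insert 33 → {14, 21, 25, 28, 31, 33}
process next event → 14; now {21, 25, 28, 31, 33}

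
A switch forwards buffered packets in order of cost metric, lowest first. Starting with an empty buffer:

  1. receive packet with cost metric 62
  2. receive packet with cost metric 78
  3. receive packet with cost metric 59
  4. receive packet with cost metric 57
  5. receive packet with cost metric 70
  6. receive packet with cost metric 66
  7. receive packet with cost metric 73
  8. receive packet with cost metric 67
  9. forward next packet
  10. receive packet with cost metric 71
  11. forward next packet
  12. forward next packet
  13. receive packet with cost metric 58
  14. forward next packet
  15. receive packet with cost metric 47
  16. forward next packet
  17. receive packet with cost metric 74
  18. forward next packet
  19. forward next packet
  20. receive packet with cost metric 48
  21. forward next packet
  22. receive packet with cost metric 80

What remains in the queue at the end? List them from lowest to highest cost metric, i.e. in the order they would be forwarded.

[70, 71, 73, 74, 78, 80]

insert 62 → {62}
insert 78 → {62, 78}
insert 59 → {59, 62, 78}
insert 57 → {57, 59, 62, 78}
insert 70 → {57, 59, 62, 70, 78}
insert 66 → {57, 59, 62, 66, 70, 78}
insert 73 → {57, 59, 62, 66, 70, 73, 78}
insert 67 → {57, 59, 62, 66, 67, 70, 73, 78}
forward next packet → 57; now {59, 62, 66, 67, 70, 73, 78}
insert 71 → {59, 62, 66, 67, 70, 71, 73, 78}
forward next packet → 59; now {62, 66, 67, 70, 71, 73, 78}
forward next packet → 62; now {66, 67, 70, 71, 73, 78}
insert 58 → {58, 66, 67, 70, 71, 73, 78}
forward next packet → 58; now {66, 67, 70, 71, 73, 78}
insert 47 → {47, 66, 67, 70, 71, 73, 78}
forward next packet → 47; now {66, 67, 70, 71, 73, 78}
insert 74 → {66, 67, 70, 71, 73, 74, 78}
forward next packet → 66; now {67, 70, 71, 73, 74, 78}
forward next packet → 67; now {70, 71, 73, 74, 78}
insert 48 → {48, 70, 71, 73, 74, 78}
forward next packet → 48; now {70, 71, 73, 74, 78}
insert 80 → {70, 71, 73, 74, 78, 80}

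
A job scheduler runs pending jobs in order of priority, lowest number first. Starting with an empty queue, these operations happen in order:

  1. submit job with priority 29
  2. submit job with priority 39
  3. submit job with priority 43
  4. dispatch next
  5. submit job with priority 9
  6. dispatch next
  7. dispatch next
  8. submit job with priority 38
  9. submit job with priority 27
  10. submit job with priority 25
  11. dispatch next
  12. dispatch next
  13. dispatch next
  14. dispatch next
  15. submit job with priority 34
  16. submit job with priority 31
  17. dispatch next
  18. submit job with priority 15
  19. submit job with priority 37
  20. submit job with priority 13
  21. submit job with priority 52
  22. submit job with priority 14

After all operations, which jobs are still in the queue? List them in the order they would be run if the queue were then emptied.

insert 29 → {29}
insert 39 → {29, 39}
insert 43 → {29, 39, 43}
dispatch next → 29; now {39, 43}
insert 9 → {9, 39, 43}
dispatch next → 9; now {39, 43}
dispatch next → 39; now {43}
insert 38 → {38, 43}
insert 27 → {27, 38, 43}
insert 25 → {25, 27, 38, 43}
dispatch next → 25; now {27, 38, 43}
dispatch next → 27; now {38, 43}
dispatch next → 38; now {43}
dispatch next → 43; now {}
insert 34 → {34}
insert 31 → {31, 34}
dispatch next → 31; now {34}
insert 15 → {15, 34}
insert 37 → {15, 34, 37}
insert 13 → {13, 15, 34, 37}
insert 52 → {13, 15, 34, 37, 52}
insert 14 → {13, 14, 15, 34, 37, 52}

[13, 14, 15, 34, 37, 52]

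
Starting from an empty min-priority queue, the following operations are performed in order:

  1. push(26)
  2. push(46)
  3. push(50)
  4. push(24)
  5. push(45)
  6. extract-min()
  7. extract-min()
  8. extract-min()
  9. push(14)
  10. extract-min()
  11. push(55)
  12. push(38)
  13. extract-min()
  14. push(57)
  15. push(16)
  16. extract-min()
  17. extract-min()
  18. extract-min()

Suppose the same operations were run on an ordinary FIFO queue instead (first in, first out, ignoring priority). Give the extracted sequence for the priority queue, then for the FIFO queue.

insert 26 → {26}
insert 46 → {26, 46}
insert 50 → {26, 46, 50}
insert 24 → {24, 26, 46, 50}
insert 45 → {24, 26, 45, 46, 50}
extract-min → 24; now {26, 45, 46, 50}
extract-min → 26; now {45, 46, 50}
extract-min → 45; now {46, 50}
insert 14 → {14, 46, 50}
extract-min → 14; now {46, 50}
insert 55 → {46, 50, 55}
insert 38 → {38, 46, 50, 55}
extract-min → 38; now {46, 50, 55}
insert 57 → {46, 50, 55, 57}
insert 16 → {16, 46, 50, 55, 57}
extract-min → 16; now {46, 50, 55, 57}
extract-min → 46; now {50, 55, 57}
extract-min → 50; now {55, 57}

priority queue: 24 → 26 → 45 → 14 → 38 → 16 → 46 → 50; FIFO queue: 26, 46, 50, 24, 45, 14, 55, 38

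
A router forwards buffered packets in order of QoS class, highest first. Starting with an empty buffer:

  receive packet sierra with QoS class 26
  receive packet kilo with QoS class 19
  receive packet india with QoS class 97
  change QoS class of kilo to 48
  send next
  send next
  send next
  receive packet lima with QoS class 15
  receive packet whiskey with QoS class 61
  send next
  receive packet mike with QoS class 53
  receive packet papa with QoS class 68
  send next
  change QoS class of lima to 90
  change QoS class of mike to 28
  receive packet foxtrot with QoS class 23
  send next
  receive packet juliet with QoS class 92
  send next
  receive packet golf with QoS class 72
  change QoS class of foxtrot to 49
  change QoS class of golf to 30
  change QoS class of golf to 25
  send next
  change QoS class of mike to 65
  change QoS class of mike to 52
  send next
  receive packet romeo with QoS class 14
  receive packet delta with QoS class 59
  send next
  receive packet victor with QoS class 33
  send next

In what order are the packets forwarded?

add sierra (QoS class 26) → {sierra:26}
add kilo (QoS class 19) → {sierra:26, kilo:19}
add india (QoS class 97) → {india:97, sierra:26, kilo:19}
update kilo to QoS class 48 → {india:97, kilo:48, sierra:26}
send next → india; now {kilo:48, sierra:26}
send next → kilo; now {sierra:26}
send next → sierra; now {}
add lima (QoS class 15) → {lima:15}
add whiskey (QoS class 61) → {whiskey:61, lima:15}
send next → whiskey; now {lima:15}
add mike (QoS class 53) → {mike:53, lima:15}
add papa (QoS class 68) → {papa:68, mike:53, lima:15}
send next → papa; now {mike:53, lima:15}
update lima to QoS class 90 → {lima:90, mike:53}
update mike to QoS class 28 → {lima:90, mike:28}
add foxtrot (QoS class 23) → {lima:90, mike:28, foxtrot:23}
send next → lima; now {mike:28, foxtrot:23}
add juliet (QoS class 92) → {juliet:92, mike:28, foxtrot:23}
send next → juliet; now {mike:28, foxtrot:23}
add golf (QoS class 72) → {golf:72, mike:28, foxtrot:23}
update foxtrot to QoS class 49 → {golf:72, foxtrot:49, mike:28}
update golf to QoS class 30 → {foxtrot:49, golf:30, mike:28}
update golf to QoS class 25 → {foxtrot:49, mike:28, golf:25}
send next → foxtrot; now {mike:28, golf:25}
update mike to QoS class 65 → {mike:65, golf:25}
update mike to QoS class 52 → {mike:52, golf:25}
send next → mike; now {golf:25}
add romeo (QoS class 14) → {golf:25, romeo:14}
add delta (QoS class 59) → {delta:59, golf:25, romeo:14}
send next → delta; now {golf:25, romeo:14}
add victor (QoS class 33) → {victor:33, golf:25, romeo:14}
send next → victor; now {golf:25, romeo:14}

india → kilo → sierra → whiskey → papa → lima → juliet → foxtrot → mike → delta → victor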